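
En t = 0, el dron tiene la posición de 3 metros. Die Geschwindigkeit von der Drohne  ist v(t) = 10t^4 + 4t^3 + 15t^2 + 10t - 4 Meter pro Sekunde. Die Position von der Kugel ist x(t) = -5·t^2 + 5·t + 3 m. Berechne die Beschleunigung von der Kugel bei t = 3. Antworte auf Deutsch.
Ausgehend von der Position x(t) = -5·t^2 + 5·t + 3, nehmen wir 2 Ableitungen. Mit d/dt von x(t) finden wir v(t) = 5 - 10·t. Die Ableitung von der Geschwindigkeit ergibt die Beschleunigung: a(t) = -10. Wir haben die Beschleunigung a(t) = -10. Durch Einsetzen von t = 3: a(3) = -10.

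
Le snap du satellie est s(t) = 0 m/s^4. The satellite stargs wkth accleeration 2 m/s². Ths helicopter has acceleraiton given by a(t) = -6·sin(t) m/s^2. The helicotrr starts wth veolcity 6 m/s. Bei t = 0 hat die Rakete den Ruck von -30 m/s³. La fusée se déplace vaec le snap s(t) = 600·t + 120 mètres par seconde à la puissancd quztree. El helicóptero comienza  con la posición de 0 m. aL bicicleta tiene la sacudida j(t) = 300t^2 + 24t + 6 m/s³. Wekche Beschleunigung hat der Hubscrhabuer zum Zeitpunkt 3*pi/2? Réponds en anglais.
Using a(t) = -6·sin(t) and substituting t = 3*pi/2, we find a = 6.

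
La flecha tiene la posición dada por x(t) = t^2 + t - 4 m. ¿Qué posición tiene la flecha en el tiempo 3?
De la ecuación de la posición x(t) = t^2 + t - 4, sustituimos t = 3 para obtener x = 8.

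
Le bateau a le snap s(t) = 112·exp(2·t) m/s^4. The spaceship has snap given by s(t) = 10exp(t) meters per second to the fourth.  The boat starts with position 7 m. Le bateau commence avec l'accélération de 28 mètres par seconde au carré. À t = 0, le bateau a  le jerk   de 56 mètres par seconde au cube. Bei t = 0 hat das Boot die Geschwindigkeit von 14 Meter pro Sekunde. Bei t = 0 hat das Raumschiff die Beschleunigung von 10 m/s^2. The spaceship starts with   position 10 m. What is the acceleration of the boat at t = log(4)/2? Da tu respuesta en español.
Partiendo del snap s(t) = 112·exp(2·t), tomamos 2 antiderivadas. La antiderivada del snap es la sacudida. Usando j(0) = 56, obtenemos j(t) = 56·exp(2·t). La antiderivada de la sacudida, con a(0) = 28, da la aceleración: a(t) = 28·exp(2·t). Tenemos la aceleración a(t) = 28·exp(2·t). Sustituyendo t = log(4)/2: a(log(4)/2) = 112.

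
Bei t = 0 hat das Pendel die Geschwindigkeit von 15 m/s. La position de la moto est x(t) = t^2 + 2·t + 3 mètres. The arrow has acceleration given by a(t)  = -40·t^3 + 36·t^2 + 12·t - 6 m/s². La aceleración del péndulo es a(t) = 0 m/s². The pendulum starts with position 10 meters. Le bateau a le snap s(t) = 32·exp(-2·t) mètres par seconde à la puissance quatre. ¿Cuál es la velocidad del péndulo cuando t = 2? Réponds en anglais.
We must find the antiderivative of our acceleration equation a(t) = 0 1 time. Integrating acceleration and using the initial condition v(0) = 15, we get v(t) = 15. We have velocity v(t) = 15. Substituting t = 2: v(2) = 15.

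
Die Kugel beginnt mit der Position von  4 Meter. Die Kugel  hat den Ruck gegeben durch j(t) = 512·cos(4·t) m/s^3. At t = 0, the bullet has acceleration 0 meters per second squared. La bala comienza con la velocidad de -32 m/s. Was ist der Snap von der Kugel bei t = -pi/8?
Um dies zu lösen, müssen wir 1 Ableitung unserer Gleichung für den Ruck j(t) = 512·cos(4·t) nehmen. Mit d/dt von j(t) finden wir s(t) = -2048·sin(4·t). Mit s(t) = -2048·sin(4·t) und Einsetzen von t = -pi/8, finden wir s = 2048.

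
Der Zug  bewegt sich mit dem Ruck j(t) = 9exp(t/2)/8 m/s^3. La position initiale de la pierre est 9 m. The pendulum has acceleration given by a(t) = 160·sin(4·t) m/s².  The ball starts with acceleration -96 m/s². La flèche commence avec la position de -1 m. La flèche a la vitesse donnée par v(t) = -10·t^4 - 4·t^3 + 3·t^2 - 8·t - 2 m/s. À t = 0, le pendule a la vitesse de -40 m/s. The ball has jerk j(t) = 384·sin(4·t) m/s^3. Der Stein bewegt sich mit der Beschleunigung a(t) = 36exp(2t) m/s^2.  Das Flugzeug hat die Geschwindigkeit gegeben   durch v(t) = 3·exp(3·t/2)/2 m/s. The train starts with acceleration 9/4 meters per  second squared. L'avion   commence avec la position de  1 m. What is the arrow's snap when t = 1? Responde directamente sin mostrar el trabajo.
The snap at t = 1 is s = -264.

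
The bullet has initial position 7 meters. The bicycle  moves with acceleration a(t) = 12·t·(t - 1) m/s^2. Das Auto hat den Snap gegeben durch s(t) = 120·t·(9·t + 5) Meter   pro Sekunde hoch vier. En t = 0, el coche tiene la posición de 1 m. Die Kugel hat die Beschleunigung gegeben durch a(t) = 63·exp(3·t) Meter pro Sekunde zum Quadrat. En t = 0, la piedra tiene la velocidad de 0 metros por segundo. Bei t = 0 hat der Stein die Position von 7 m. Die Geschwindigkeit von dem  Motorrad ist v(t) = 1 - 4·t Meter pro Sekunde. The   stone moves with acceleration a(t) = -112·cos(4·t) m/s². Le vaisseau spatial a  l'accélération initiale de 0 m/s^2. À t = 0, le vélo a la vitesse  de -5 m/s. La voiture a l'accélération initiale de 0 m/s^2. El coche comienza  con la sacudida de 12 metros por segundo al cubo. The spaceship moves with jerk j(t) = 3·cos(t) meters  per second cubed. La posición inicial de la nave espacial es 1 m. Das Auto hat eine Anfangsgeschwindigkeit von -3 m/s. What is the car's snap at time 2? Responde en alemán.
Wir haben den Snap s(t) = 120·t·(9·t + 5). Durch Einsetzen von t = 2: s(2) = 5520.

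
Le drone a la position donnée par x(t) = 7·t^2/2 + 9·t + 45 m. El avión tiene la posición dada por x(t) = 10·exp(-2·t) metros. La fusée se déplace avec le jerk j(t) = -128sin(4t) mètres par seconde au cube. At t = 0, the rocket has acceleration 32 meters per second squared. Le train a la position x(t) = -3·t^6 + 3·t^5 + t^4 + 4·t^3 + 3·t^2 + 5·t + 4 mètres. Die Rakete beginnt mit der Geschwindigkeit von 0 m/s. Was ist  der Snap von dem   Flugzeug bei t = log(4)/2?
Um dies zu lösen, müssen wir 4 Ableitungen unserer Gleichung für die Position x(t) = 10·exp(-2·t) nehmen. Die Ableitung von der Position ergibt die Geschwindigkeit: v(t) = -20·exp(-2·t). Die Ableitung von der Geschwindigkeit ergibt die Beschleunigung: a(t) = 40·exp(-2·t). Die Ableitung von der Beschleunigung ergibt den Ruck: j(t) = -80·exp(-2·t). Die Ableitung von dem Ruck ergibt den Snap: s(t) = 160·exp(-2·t). Wir haben den Snap s(t) = 160·exp(-2·t). Durch Einsetzen von t = log(4)/2: s(log(4)/2) = 40.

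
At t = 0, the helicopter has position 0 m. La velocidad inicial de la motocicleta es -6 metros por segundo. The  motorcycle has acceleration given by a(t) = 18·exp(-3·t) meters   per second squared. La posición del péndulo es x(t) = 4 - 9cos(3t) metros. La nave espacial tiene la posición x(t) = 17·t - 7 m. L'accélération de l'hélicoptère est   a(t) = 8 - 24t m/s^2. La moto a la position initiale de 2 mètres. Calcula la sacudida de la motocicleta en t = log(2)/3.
Partiendo de la aceleración a(t) = 18·exp(-3·t), tomamos 1 derivada. La derivada de la aceleración da la sacudida: j(t) = -54·exp(-3·t). Usando j(t) = -54·exp(-3·t) y sustituyendo t = log(2)/3, encontramos j = -27.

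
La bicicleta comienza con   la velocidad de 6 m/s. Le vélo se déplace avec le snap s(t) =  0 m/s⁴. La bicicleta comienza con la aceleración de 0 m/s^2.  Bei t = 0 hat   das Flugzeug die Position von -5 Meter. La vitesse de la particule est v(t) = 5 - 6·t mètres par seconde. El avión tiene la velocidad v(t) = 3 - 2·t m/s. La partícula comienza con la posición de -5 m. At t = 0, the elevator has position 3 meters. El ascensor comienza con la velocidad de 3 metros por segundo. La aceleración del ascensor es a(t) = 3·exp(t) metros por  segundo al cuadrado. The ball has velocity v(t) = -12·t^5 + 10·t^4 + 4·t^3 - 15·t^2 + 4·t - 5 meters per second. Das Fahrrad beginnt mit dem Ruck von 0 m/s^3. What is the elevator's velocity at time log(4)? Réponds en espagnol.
Debemos encontrar la integral de nuestra ecuación de la aceleración a(t) = 3·exp(t) 1 vez. Tomando ∫a(t)dt y aplicando v(0) = 3, encontramos v(t) = 3·exp(t). Usando v(t) = 3·exp(t) y sustituyendo t = log(4), encontramos v = 12.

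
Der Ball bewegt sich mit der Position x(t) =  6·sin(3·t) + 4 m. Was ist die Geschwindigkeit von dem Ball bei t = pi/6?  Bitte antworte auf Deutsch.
Um dies zu lösen, müssen wir 1 Ableitung unserer Gleichung für die Position x(t) = 6·sin(3·t) + 4 nehmen. Durch Ableiten von der Position erhalten wir die Geschwindigkeit: v(t) = 18·cos(3·t). Aus der Gleichung für die Geschwindigkeit v(t) = 18·cos(3·t), setzen wir t = pi/6 ein und erhalten v = 0.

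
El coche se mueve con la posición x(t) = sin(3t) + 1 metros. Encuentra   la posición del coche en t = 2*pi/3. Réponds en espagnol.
Tenemos la posición x(t) = sin(3·t) + 1. Sustituyendo t = 2*pi/3: x(2*pi/3) = 1.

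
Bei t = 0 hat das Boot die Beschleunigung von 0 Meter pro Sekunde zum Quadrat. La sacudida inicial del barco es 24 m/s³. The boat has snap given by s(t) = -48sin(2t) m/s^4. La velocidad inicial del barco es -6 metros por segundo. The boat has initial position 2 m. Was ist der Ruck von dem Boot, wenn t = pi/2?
Wir müssen die Stammfunktion unserer Gleichung für den Snap s(t) = -48·sin(2·t) 1-mal finden. Das Integral von dem Snap, mit j(0) = 24, ergibt den Ruck: j(t) = 24·cos(2·t). Mit j(t) = 24·cos(2·t) und Einsetzen von t = pi/2, finden wir j = -24.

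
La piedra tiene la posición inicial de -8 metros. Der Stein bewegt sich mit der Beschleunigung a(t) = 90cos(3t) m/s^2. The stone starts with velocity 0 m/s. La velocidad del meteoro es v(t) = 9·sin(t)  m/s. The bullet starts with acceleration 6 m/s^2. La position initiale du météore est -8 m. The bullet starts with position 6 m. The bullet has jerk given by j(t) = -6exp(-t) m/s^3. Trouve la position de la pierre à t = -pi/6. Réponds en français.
Pour résoudre ceci, nous devons prendre 2 primitives de notre équation de l'accélération a(t) = 90·cos(3·t). La primitive de l'accélération, avec v(0) = 0, donne la vitesse: v(t) = 30·sin(3·t). La primitive de la vitesse est la position. En utilisant x(0) = -8, nous obtenons x(t) = 2 - 10·cos(3·t). Nous avons la position x(t) = 2 - 10·cos(3·t). En substituant t = -pi/6: x(-pi/6) = 2.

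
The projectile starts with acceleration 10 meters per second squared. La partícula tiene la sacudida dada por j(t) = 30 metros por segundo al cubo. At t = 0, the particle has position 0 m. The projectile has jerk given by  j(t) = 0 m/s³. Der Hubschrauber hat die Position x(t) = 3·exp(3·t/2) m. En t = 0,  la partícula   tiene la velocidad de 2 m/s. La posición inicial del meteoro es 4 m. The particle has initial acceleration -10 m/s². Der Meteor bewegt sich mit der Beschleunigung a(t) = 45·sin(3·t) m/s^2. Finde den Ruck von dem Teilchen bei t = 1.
Wir haben den Ruck j(t) = 30. Durch Einsetzen von t = 1: j(1) = 30.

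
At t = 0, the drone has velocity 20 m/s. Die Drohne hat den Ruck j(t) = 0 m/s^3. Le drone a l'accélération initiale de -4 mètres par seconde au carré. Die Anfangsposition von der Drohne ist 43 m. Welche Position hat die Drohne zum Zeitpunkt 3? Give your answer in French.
Nous devons trouver l'intégrale de notre équation du jerk j(t) = 0 3 fois. En prenant ∫j(t)dt et en appliquant a(0) = -4, nous trouvons a(t) = -4. En prenant ∫a(t)dt et en appliquant v(0) = 20, nous trouvons v(t) = 20 - 4·t. La primitive de la vitesse est la position. En utilisant x(0) = 43, nous obtenons x(t) = -2·t^2 + 20·t + 43. De l'équation de la position x(t) = -2·t^2 + 20·t + 43, nous substituons t = 3 pour obtenir x = 85.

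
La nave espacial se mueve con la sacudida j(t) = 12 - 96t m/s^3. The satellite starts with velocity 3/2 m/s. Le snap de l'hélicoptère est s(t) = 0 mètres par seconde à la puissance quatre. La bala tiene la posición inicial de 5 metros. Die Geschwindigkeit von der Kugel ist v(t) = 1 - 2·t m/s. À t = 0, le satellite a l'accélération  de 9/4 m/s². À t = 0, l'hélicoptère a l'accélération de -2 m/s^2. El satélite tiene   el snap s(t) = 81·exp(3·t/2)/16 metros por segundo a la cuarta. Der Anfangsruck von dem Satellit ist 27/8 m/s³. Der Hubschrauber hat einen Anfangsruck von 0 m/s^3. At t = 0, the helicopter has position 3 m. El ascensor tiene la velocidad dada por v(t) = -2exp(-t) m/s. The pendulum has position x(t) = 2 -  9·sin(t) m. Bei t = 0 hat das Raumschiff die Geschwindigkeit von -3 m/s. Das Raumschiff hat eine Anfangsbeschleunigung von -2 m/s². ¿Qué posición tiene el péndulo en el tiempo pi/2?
Tenemos la posición x(t) = 2 - 9·sin(t). Sustituyendo t = pi/2: x(pi/2) = -7.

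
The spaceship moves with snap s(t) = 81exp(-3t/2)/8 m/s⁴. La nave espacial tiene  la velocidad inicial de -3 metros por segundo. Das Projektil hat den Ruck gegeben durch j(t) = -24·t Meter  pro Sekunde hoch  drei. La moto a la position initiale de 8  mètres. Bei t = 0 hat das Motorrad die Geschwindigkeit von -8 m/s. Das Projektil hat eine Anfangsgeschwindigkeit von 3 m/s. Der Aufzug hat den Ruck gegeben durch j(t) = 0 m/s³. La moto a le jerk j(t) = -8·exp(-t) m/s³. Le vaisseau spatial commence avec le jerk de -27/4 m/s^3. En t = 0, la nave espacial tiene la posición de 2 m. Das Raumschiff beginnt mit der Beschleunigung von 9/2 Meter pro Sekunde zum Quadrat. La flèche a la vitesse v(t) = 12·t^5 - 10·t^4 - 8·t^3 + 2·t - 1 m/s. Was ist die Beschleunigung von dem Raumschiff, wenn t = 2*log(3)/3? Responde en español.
Partiendo del snap s(t) = 81·exp(-3·t/2)/8, tomamos 2 antiderivadas. Integrando el snap y usando la condición inicial j(0) = -27/4, obtenemos j(t) = -27·exp(-3·t/2)/4. La antiderivada de la sacudida es la aceleración. Usando a(0) = 9/2, obtenemos a(t) = 9·exp(-3·t/2)/2. De la ecuación de la aceleración a(t) = 9·exp(-3·t/2)/2, sustituimos t = 2*log(3)/3 para obtener a = 3/2.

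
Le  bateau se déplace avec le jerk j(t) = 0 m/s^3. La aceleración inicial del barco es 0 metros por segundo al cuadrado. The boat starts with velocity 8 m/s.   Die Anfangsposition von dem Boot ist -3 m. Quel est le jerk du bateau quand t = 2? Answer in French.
De l'équation du jerk j(t) = 0, nous substituons t = 2 pour obtenir j = 0.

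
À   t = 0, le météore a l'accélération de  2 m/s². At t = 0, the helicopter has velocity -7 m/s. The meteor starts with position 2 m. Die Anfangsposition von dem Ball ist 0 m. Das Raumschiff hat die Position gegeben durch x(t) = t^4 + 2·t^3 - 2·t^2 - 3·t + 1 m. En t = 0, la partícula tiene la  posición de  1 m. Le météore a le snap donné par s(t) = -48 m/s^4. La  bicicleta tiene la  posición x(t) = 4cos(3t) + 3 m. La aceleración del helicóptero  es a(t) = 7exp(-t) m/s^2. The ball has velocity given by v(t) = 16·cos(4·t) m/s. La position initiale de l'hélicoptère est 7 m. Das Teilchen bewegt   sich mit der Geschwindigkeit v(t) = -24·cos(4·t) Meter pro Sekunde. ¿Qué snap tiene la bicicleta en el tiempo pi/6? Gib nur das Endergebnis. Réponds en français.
s(pi/6) = 0.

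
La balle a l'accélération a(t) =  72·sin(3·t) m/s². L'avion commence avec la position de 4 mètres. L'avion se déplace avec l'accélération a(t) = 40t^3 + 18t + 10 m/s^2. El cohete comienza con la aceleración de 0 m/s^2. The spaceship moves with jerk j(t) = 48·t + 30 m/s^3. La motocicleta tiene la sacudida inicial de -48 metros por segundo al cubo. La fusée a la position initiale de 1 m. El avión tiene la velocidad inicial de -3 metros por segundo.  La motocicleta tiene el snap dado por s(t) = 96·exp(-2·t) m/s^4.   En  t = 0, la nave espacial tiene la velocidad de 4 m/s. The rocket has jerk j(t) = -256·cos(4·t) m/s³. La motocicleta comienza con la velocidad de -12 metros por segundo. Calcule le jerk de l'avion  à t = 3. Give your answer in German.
Um dies zu lösen, müssen wir 1 Ableitung unserer Gleichung für die Beschleunigung a(t) = 40·t^3 + 18·t + 10 nehmen. Mit d/dt von a(t) finden wir j(t) = 120·t^2 + 18. Aus der Gleichung für den Ruck j(t) = 120·t^2 + 18, setzen wir t = 3 ein und erhalten j = 1098.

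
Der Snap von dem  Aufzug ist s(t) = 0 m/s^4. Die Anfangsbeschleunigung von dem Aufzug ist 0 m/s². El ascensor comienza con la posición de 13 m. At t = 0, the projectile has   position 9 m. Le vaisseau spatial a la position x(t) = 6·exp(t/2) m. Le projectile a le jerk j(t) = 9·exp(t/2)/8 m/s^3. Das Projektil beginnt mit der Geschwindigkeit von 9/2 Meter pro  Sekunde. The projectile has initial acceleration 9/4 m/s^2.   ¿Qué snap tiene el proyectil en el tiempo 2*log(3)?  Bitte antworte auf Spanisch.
Partiendo de la sacudida j(t) = 9·exp(t/2)/8, tomamos 1 derivada. La derivada de la sacudida da el snap: s(t) = 9·exp(t/2)/16. De la ecuación del snap s(t) = 9·exp(t/2)/16, sustituimos t = 2*log(3) para obtener s = 27/16.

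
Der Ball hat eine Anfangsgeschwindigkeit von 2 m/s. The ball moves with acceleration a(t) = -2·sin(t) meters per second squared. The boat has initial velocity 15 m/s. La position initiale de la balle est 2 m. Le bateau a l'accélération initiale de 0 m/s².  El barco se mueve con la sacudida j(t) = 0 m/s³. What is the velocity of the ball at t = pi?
We must find the antiderivative of our acceleration equation a(t) = -2·sin(t) 1 time. The integral of acceleration is velocity. Using v(0) = 2, we get v(t) = 2·cos(t). We have velocity v(t) = 2·cos(t). Substituting t = pi: v(pi) = -2.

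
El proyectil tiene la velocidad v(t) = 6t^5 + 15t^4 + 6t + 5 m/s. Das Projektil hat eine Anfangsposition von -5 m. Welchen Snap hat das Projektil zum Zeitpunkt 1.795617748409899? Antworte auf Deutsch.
Ausgehend von der Geschwindigkeit v(t) = 6·t^5 + 15·t^4 + 6·t + 5, nehmen wir 3 Ableitungen. Die Ableitung von der Geschwindigkeit ergibt die Beschleunigung: a(t) = 30·t^4 + 60·t^3 + 6. Mit d/dt von a(t) finden wir j(t) = 120·t^3 + 180·t^2. Die Ableitung von dem Ruck ergibt den Snap: s(t) = 360·t^2 + 360·t. Wir haben den Snap s(t) = 360·t^2 + 360·t. Durch Einsetzen von t = 1.795617748409899: s(1.795617748409899) = 1807.14990485323.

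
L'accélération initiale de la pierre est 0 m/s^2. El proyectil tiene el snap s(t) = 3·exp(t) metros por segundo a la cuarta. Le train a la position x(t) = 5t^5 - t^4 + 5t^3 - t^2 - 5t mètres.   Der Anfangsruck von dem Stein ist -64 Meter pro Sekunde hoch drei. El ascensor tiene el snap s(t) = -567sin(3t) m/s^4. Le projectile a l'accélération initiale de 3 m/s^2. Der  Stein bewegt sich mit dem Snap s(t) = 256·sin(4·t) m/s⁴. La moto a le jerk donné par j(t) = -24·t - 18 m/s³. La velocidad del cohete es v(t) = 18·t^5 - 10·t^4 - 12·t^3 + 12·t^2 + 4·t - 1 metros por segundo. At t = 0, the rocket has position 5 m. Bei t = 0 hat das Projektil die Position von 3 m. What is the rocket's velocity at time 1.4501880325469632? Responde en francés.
En utilisant v(t) = 18·t^5 - 10·t^4 - 12·t^3 + 12·t^2 + 4·t - 1 et en substituant t = 1.4501880325469632, nous trouvons v = 64.6616059121828.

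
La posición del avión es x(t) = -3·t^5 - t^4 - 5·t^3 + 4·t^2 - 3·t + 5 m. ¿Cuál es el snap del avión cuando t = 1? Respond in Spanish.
Partiendo de la posición x(t) = -3·t^5 - t^4 - 5·t^3 + 4·t^2 - 3·t + 5, tomamos 4 derivadas. Tomando d/dt de x(t), encontramos v(t) = -15·t^4 - 4·t^3 - 15·t^2 + 8·t - 3. Derivando la velocidad, obtenemos la aceleración: a(t) = -60·t^3 - 12·t^2 - 30·t + 8. La derivada de la aceleración da la sacudida: j(t) = -180·t^2 - 24·t - 30. Derivando la sacudida, obtenemos el snap: s(t) = -360·t - 24. Usando s(t) = -360·t - 24 y sustituyendo t = 1, encontramos s = -384.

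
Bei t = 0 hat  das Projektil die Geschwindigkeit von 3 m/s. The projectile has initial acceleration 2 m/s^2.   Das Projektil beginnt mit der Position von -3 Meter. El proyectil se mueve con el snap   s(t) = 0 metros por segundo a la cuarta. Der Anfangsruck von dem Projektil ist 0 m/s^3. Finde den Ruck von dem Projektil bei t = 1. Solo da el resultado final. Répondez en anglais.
The jerk at t = 1 is j = 0.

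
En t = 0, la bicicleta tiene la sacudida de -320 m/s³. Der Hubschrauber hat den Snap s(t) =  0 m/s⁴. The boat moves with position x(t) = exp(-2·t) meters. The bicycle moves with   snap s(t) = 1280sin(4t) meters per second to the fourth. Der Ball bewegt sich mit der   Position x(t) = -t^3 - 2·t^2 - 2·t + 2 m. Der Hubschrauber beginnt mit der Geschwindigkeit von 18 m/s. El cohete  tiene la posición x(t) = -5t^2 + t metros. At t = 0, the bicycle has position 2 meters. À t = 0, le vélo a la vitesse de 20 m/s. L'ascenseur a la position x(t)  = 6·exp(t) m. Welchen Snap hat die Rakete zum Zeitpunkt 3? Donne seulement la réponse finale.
Die Antwort ist 0.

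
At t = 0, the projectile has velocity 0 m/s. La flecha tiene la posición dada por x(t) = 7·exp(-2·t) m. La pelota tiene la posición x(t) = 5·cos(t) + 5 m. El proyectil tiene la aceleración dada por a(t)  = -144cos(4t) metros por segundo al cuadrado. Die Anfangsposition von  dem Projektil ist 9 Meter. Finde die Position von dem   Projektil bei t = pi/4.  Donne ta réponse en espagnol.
Partiendo de la aceleración a(t) = -144·cos(4·t), tomamos 2 antiderivadas. La antiderivada de la aceleración, con v(0) = 0, da la velocidad: v(t) = -36·sin(4·t). La antiderivada de la velocidad, con x(0) = 9, da la posición: x(t) = 9·cos(4·t). Usando x(t) = 9·cos(4·t) y sustituyendo t = pi/4, encontramos x = -9.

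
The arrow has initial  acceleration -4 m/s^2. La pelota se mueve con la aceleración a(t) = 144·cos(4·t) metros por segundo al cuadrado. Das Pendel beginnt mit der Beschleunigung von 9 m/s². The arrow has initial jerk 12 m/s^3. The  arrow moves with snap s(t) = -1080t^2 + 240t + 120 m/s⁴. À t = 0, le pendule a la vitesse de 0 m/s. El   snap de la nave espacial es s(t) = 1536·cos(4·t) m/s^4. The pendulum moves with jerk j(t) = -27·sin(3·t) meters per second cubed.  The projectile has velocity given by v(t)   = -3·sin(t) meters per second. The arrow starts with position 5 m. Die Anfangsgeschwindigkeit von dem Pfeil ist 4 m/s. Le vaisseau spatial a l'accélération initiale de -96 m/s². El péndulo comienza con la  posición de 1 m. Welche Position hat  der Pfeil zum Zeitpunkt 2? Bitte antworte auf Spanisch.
Para resolver esto, necesitamos tomar 4 antiderivadas de nuestra ecuación del snap s(t) = -1080·t^2 + 240·t + 120. Tomando ∫s(t)dt y aplicando j(0) = 12, encontramos j(t) = -360·t^3 + 120·t^2 + 120·t + 12. Tomando ∫j(t)dt y aplicando a(0) = -4, encontramos a(t) = -90·t^4 + 40·t^3 + 60·t^2 + 12·t - 4. La antiderivada de la aceleración, con v(0) = 4, da la velocidad: v(t) = -18·t^5 + 10·t^4 + 20·t^3 + 6·t^2 - 4·t + 4. La integral de la velocidad, con x(0) = 5, da la posición: x(t) = -3·t^6 + 2·t^5 + 5·t^4 + 2·t^3 - 2·t^2 + 4·t + 5. Tenemos la posición x(t) = -3·t^6 + 2·t^5 + 5·t^4 + 2·t^3 - 2·t^2 + 4·t + 5. Sustituyendo t = 2: x(2) = -27.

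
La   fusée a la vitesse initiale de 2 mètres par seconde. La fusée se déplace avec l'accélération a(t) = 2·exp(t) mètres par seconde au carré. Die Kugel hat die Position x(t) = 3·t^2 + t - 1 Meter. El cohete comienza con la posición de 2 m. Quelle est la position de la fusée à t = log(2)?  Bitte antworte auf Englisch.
Starting from acceleration a(t) = 2·exp(t), we take 2 integrals. Integrating acceleration and using the initial condition v(0) = 2, we get v(t) = 2·exp(t). Finding the antiderivative of v(t) and using x(0) = 2: x(t) = 2·exp(t). We have position x(t) = 2·exp(t). Substituting t = log(2): x(log(2)) = 4.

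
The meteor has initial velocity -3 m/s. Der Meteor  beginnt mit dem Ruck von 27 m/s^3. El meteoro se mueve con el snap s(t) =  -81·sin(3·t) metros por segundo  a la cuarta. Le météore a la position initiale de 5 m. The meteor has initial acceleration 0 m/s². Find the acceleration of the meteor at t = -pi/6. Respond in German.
Wir müssen unsere Gleichung für den Snap s(t) = -81·sin(3·t) 2-mal integrieren. Die Stammfunktion von dem Snap, mit j(0) = 27, ergibt den Ruck: j(t) = 27·cos(3·t). Durch Integration von dem Ruck und Verwendung der Anfangsbedingung a(0) = 0, erhalten wir a(t) = 9·sin(3·t). Mit a(t) = 9·sin(3·t) und Einsetzen von t = -pi/6, finden wir a = -9.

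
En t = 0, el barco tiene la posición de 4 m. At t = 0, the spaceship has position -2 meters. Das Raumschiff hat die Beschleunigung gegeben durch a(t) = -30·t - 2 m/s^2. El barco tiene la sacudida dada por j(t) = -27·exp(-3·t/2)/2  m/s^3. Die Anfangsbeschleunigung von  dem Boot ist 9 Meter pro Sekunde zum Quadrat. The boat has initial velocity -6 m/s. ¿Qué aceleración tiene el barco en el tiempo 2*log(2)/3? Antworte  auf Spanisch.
Para resolver esto, necesitamos tomar 1 integral de nuestra ecuación de la sacudida j(t) = -27·exp(-3·t/2)/2. Integrando la sacudida y usando la condición inicial a(0) = 9, obtenemos a(t) = 9·exp(-3·t/2). Usando a(t) = 9·exp(-3·t/2) y sustituyendo t = 2*log(2)/3, encontramos a = 9/2.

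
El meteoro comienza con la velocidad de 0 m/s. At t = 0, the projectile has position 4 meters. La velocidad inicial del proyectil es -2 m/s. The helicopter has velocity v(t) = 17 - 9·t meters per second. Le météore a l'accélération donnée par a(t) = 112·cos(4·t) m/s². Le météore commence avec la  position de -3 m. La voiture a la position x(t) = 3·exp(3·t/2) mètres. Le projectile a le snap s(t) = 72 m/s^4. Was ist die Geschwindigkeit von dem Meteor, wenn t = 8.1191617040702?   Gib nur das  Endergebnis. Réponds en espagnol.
La velocidad en t = 8.1191617040702 es v = 24.4358066678365.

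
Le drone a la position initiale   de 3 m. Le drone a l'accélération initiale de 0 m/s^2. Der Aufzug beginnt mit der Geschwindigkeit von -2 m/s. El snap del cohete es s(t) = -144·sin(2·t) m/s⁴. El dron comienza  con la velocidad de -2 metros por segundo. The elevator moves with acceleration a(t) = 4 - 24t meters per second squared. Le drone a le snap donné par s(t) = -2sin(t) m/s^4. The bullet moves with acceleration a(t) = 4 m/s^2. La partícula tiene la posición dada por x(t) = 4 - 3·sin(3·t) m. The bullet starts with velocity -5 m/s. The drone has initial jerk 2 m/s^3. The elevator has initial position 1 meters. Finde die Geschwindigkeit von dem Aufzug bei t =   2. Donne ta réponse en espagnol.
Para resolver esto, necesitamos tomar 1 integral de nuestra ecuación de la aceleración a(t) = 4 - 24·t. Tomando ∫a(t)dt y aplicando v(0) = -2, encontramos v(t) = -12·t^2 + 4·t - 2. De la ecuación de la velocidad v(t) = -12·t^2 + 4·t - 2, sustituimos t = 2 para obtener v = -42.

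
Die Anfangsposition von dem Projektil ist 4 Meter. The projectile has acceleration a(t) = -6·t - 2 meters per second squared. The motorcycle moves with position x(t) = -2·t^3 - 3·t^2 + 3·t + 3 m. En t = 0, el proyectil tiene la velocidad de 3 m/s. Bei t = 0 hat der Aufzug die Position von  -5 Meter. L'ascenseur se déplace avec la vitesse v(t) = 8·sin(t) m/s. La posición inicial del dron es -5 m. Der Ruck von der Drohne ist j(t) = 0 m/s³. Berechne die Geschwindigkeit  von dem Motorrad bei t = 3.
Um dies zu lösen, müssen wir 1 Ableitung unserer Gleichung für die Position x(t) = -2·t^3 - 3·t^2 + 3·t + 3 nehmen. Durch Ableiten von der Position erhalten wir die Geschwindigkeit: v(t) = -6·t^2 - 6·t + 3. Aus der Gleichung für die Geschwindigkeit v(t) = -6·t^2 - 6·t + 3, setzen wir t = 3 ein und erhalten v = -69.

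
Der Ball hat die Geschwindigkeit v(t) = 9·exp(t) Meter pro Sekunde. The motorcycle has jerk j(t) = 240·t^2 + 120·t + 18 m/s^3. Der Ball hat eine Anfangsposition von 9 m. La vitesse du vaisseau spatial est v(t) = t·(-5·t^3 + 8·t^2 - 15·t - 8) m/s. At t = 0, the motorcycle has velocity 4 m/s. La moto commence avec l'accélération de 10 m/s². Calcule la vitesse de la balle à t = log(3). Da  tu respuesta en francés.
Nous avons la vitesse v(t) = 9·exp(t). En substituant t = log(3): v(log(3)) = 27.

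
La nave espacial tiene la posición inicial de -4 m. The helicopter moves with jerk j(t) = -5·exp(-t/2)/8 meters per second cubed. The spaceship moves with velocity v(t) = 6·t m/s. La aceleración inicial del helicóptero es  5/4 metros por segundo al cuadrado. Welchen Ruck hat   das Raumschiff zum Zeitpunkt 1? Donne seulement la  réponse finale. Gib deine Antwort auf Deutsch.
Die Antwort ist 0.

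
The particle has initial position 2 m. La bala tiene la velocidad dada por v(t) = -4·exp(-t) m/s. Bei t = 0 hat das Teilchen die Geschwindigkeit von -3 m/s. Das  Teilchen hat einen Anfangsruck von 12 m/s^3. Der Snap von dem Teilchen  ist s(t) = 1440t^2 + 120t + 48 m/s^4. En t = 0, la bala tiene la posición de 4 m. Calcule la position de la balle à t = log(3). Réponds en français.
En partant de la vitesse v(t) = -4·exp(-t), nous prenons 1 intégrale. En intégrant la vitesse et en utilisant la condition initiale x(0) = 4, nous obtenons x(t) = 4·exp(-t). En utilisant x(t) = 4·exp(-t) et en substituant t = log(3), nous trouvons x = 4/3.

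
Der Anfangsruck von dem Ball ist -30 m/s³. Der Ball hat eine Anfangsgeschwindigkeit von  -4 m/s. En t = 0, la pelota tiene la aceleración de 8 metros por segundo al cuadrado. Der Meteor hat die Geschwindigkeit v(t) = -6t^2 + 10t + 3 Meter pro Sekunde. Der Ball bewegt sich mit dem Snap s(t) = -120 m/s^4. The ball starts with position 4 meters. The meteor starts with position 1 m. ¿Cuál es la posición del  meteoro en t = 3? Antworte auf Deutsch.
Ausgehend von der Geschwindigkeit v(t) = -6·t^2 + 10·t + 3, nehmen wir 1 Stammfunktion. Durch Integration von der Geschwindigkeit und Verwendung der Anfangsbedingung x(0) = 1, erhalten wir x(t) = -2·t^3 + 5·t^2 + 3·t + 1. Mit x(t) = -2·t^3 + 5·t^2 + 3·t + 1 und Einsetzen von t = 3, finden wir x = 1.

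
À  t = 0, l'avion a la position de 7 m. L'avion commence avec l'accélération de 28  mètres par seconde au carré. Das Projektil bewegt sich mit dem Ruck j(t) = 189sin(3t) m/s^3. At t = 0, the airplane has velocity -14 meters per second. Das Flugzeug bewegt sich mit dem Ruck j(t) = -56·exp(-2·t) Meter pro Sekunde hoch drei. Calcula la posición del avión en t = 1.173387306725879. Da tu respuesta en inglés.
To find the answer, we compute 3 integrals of j(t) = -56·exp(-2·t). The integral of jerk, with a(0) = 28, gives acceleration: a(t) = 28·exp(-2·t). Integrating acceleration and using the initial condition v(0) = -14, we get v(t) = -14·exp(-2·t). The antiderivative of velocity is position. Using x(0) = 7, we get x(t) = 7·exp(-2·t). We have position x(t) = 7·exp(-2·t). Substituting t = 1.173387306725879: x(1.173387306725879) = 0.669740828614108.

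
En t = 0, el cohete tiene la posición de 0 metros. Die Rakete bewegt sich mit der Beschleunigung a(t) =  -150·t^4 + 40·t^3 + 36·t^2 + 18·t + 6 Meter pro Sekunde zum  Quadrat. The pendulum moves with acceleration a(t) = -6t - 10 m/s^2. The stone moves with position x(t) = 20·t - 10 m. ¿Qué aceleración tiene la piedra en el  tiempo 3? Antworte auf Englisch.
Starting from position x(t) = 20·t - 10, we take 2 derivatives. Taking d/dt of x(t), we find v(t) = 20. Taking d/dt of v(t), we find a(t) = 0. We have acceleration a(t) = 0. Substituting t = 3: a(3) = 0.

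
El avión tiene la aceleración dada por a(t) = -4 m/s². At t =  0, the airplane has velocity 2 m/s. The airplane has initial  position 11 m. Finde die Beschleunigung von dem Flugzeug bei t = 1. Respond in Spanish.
De la ecuación de la aceleración a(t) = -4, sustituimos t = 1 para obtener a = -4.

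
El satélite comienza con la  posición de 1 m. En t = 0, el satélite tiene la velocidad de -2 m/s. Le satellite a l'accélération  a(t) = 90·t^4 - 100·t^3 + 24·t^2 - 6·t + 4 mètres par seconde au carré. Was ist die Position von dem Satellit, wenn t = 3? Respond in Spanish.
Partiendo de la aceleración a(t) = 90·t^4 - 100·t^3 + 24·t^2 - 6·t + 4, tomamos 2 integrales. Tomando ∫a(t)dt y aplicando v(0) = -2, encontramos v(t) = 18·t^5 - 25·t^4 + 8·t^3 - 3·t^2 + 4·t - 2. La antiderivada de la velocidad, con x(0) = 1, da la posición: x(t) = 3·t^6 - 5·t^5 + 2·t^4 - t^3 + 2·t^2 - 2·t + 1. Tenemos la posición x(t) = 3·t^6 - 5·t^5 + 2·t^4 - t^3 + 2·t^2 - 2·t + 1. Sustituyendo t = 3: x(3) = 1120.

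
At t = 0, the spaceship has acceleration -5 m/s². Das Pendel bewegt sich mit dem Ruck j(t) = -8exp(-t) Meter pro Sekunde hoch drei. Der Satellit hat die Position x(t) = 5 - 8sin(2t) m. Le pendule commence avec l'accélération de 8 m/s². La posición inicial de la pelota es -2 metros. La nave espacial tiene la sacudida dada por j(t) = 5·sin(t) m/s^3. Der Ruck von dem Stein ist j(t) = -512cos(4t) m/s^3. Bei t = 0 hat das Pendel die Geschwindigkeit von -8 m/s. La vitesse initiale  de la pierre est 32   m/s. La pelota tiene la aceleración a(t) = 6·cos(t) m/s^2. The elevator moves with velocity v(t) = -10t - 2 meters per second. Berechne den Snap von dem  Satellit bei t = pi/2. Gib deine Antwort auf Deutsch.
Ausgehend von der Position x(t) = 5 - 8·sin(2·t), nehmen wir 4 Ableitungen. Mit d/dt von x(t) finden wir v(t) = -16·cos(2·t). Die Ableitung von der Geschwindigkeit ergibt die Beschleunigung: a(t) = 32·sin(2·t). Die Ableitung von der Beschleunigung ergibt den Ruck: j(t) = 64·cos(2·t). Durch Ableiten von dem Ruck erhalten wir den Snap: s(t) = -128·sin(2·t). Mit s(t) = -128·sin(2·t) und Einsetzen von t = pi/2, finden wir s = 0.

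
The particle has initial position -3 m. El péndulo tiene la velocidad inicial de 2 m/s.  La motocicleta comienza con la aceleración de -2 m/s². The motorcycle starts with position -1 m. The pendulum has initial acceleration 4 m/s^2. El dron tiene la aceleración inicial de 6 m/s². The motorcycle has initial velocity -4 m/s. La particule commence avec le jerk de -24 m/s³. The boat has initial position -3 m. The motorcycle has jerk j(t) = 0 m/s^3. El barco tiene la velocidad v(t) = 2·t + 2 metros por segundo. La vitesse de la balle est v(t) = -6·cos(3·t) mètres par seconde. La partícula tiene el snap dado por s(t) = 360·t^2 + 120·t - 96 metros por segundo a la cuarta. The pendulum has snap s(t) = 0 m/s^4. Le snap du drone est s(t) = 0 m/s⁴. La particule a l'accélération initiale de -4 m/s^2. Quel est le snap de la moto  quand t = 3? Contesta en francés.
En partant du jerk j(t) = 0, nous prenons 1 dérivée. La dérivée du jerk donne le snap: s(t) = 0. De l'équation du snap s(t) = 0, nous substituons t = 3 pour obtenir s = 0.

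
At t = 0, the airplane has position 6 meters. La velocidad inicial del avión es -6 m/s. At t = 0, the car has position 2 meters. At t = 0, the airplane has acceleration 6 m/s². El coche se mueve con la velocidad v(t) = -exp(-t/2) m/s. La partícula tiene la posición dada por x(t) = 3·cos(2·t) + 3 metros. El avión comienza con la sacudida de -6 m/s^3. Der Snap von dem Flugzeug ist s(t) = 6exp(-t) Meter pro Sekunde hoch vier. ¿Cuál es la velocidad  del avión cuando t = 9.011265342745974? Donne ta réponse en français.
Nous devons trouver l'intégrale de notre équation du snap s(t) = 6·exp(-t) 3 fois. La primitive du snap, avec j(0) = -6, donne le jerk: j(t) = -6·exp(-t). L'intégrale du jerk est l'accélération. En utilisant a(0) = 6, nous obtenons a(t) = 6·exp(-t). La primitive de l'accélération, avec v(0) = -6, donne la vitesse: v(t) = -6·exp(-t). En utilisant v(t) = -6·exp(-t) et en substituant t = 9.011265342745974, nous trouvons v = -0.000732164111188807.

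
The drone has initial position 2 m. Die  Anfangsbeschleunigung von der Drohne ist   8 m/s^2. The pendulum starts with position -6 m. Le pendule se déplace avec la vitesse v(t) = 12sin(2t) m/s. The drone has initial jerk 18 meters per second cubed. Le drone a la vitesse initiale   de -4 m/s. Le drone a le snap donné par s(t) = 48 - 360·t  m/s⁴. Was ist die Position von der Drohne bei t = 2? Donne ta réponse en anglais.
To find the answer, we compute 4 antiderivatives of s(t) = 48 - 360·t. The integral of snap is jerk. Using j(0) = 18, we get j(t) = -180·t^2 + 48·t + 18. Integrating jerk and using the initial condition a(0) = 8, we get a(t) = -60·t^3 + 24·t^2 + 18·t + 8. Finding the antiderivative of a(t) and using v(0) = -4: v(t) = -15·t^4 + 8·t^3 + 9·t^2 + 8·t - 4. Finding the integral of v(t) and using x(0) = 2: x(t) = -3·t^5 + 2·t^4 + 3·t^3 + 4·t^2 - 4·t + 2. From the given position equation x(t) = -3·t^5 + 2·t^4 + 3·t^3 + 4·t^2 - 4·t + 2, we substitute t = 2 to get x = -30.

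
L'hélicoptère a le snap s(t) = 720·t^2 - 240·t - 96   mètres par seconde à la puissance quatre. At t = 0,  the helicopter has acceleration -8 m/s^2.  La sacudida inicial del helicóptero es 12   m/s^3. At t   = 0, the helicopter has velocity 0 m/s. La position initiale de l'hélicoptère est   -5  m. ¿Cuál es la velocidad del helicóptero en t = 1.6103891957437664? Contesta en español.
Partiendo del snap s(t) = 720·t^2 - 240·t - 96, tomamos 3 antiderivadas. La antiderivada del snap es la sacudida. Usando j(0) = 12, obtenemos j(t) = 240·t^3 - 120·t^2 - 96·t + 12. La integral de la sacudida es la aceleración. Usando a(0) = -8, obtenemos a(t) = 60·t^4 - 40·t^3 - 48·t^2 + 12·t - 8. Integrando la aceleración y usando la condición inicial v(0) = 0, obtenemos v(t) = 2·t·(6·t^4 - 5·t^3 - 8·t^2 + 3·t - 4). De la ecuación de la velocidad v(t) = 2·t·(6·t^4 - 5·t^3 - 8·t^2 + 3·t - 4), sustituimos t = 1.6103891957437664 para obtener v = -1.43102574007038.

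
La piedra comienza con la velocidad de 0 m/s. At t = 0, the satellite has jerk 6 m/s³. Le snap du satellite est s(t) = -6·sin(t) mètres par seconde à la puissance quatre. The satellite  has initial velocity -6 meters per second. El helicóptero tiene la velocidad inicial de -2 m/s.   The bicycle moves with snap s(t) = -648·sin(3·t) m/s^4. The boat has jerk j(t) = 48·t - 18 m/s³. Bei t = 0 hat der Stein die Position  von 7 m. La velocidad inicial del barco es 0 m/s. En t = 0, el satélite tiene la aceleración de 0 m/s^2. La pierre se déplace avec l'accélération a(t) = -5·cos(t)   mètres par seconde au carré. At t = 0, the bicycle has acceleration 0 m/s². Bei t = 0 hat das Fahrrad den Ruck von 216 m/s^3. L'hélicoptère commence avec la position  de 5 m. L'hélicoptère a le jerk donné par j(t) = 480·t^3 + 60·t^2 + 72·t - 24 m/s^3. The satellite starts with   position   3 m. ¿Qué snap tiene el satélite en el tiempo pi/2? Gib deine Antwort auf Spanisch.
Tenemos el snap s(t) = -6·sin(t). Sustituyendo t = pi/2: s(pi/2) = -6.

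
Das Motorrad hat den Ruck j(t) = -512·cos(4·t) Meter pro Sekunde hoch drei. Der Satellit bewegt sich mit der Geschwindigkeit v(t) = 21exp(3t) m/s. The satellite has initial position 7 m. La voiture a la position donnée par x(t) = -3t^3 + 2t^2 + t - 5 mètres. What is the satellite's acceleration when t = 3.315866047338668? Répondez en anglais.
Starting from velocity v(t) = 21·exp(3·t), we take 1 derivative. Taking d/dt of v(t), we find a(t) = 63·exp(3·t). We have acceleration a(t) = 63·exp(3·t). Substituting t = 3.315866047338668: a(3.315866047338668) = 1316823.38592068.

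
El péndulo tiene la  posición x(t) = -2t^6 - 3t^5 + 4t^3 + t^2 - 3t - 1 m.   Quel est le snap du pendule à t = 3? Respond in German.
Wir müssen unsere Gleichung für die Position x(t) = -2·t^6 - 3·t^5 + 4·t^3 + t^2 - 3·t - 1 4-mal ableiten. Die Ableitung von der Position ergibt die Geschwindigkeit: v(t) = -12·t^5 - 15·t^4 + 12·t^2 + 2·t - 3. Mit d/dt von v(t) finden wir a(t) = -60·t^4 - 60·t^3 + 24·t + 2. Durch Ableiten von der Beschleunigung erhalten wir den Ruck: j(t) = -240·t^3 - 180·t^2 + 24. Mit d/dt von j(t) finden wir s(t) = -720·t^2 - 360·t. Wir haben den Snap s(t) = -720·t^2 - 360·t. Durch Einsetzen von t = 3: s(3) = -7560.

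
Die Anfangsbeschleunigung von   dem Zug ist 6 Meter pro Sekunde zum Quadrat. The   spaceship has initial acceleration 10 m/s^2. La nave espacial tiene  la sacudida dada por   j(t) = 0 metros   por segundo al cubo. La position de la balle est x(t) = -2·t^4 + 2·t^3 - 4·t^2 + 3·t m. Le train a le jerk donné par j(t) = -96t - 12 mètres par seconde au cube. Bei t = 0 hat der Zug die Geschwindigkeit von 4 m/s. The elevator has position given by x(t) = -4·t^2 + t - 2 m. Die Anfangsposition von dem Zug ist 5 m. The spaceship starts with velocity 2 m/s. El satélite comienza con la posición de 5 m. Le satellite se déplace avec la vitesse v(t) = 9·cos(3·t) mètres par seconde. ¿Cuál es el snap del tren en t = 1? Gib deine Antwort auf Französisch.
En partant du jerk j(t) = -96·t - 12, nous prenons 1 dérivée. La dérivée du jerk donne le snap: s(t) = -96. De l'équation du snap s(t) = -96, nous substituons t = 1 pour obtenir s = -96.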